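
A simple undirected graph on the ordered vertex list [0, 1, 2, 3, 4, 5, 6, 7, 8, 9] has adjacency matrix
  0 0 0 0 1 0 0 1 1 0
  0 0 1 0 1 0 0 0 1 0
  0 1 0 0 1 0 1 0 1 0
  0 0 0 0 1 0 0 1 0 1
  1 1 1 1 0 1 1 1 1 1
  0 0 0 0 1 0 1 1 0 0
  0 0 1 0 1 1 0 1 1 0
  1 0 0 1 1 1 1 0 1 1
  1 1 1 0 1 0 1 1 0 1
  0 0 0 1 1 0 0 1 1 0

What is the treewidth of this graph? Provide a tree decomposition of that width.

Treewidth 3.
Bags: B1 = {4, 7, 8, 9}  B2 = {4, 6, 7, 8}  B3 = {0, 4, 7, 8}  B4 = {2, 4, 6, 8}  B5 = {4, 5, 6, 7}  B6 = {1, 2, 4, 8}  B7 = {3, 4, 7, 9}
Tree: B1–B2, B2–B3, B2–B4, B2–B5, B4–B6, B1–B7

Each bag holds 4 vertices, so the decomposition has width 3, which upper-bounds the treewidth. On the other hand G contains the 4-clique {1, 2, 4, 8}. A clique must lie in a single bag of any decomposition, so no decomposition can have width below 3. Hence tw(G) = 3 exactly.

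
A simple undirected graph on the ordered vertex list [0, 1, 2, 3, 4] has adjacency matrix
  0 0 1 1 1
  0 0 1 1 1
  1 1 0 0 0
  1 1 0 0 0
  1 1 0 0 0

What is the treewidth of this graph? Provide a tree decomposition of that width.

Treewidth 2.
Bags: B1 = {0, 1, 4}  B2 = {0, 1, 3}  B3 = {0, 1, 2}
Tree: B1–B2, B2–B3

The largest bag has 3 vertices, giving width 2; this decomposition certifies tw(G) ≤ 2. For the lower bound, G contains the cycle 4–0–3–1–4, so G is not a forest; only forests have treewidth ≤ 1, hence tw(G) ≥ 2. Combining the bounds, tw(G) = 2.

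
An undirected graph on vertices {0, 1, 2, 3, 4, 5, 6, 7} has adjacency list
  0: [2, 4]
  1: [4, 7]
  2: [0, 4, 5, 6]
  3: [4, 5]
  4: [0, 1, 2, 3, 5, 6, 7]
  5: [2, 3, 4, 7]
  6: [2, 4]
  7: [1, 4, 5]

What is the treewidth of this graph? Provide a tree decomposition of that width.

Each bag holds 3 vertices, so the decomposition has width 2, which upper-bounds the treewidth. On the other hand G contains the 3-clique {1, 4, 7}. A clique must lie in a single bag of any decomposition, so no decomposition can have width below 2. Combining the bounds, tw(G) = 2.

Treewidth 2.
Bags: B1 = {2, 4, 5}  B2 = {0, 2, 4}  B3 = {4, 5, 7}  B4 = {3, 4, 5}  B5 = {2, 4, 6}  B6 = {1, 4, 7}
Tree: B1–B2, B1–B3, B1–B4, B2–B5, B3–B6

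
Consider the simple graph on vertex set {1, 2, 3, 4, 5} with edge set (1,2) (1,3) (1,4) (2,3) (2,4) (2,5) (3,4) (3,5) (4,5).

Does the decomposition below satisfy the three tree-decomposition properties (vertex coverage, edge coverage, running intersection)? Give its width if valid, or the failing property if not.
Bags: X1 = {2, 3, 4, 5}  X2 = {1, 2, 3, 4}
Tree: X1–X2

Vertex coverage: the bags together contain {1, 2, 3, 4, 5}, the full vertex set. Edge coverage: each edge of G has both endpoints in at least one bag. Running intersection: for every vertex, the bags containing it form a connected subtree. All three properties hold, so this is a valid tree decomposition of width max|bag| − 1 = 3, and hence tw(G) ≤ 3.

Yes; width 3.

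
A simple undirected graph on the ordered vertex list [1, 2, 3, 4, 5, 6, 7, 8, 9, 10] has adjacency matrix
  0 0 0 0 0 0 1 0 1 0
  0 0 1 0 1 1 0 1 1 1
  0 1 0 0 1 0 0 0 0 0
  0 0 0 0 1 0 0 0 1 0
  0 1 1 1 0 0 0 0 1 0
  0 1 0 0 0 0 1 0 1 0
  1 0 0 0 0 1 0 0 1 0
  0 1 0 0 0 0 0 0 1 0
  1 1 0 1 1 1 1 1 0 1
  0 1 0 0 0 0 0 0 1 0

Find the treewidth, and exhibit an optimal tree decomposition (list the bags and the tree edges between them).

Treewidth 2.
One optimal decomposition is:
Bags: B1 = {6, 7, 9}  B2 = {2, 6, 9}  B3 = {1, 7, 9}  B4 = {2, 5, 9}  B5 = {2, 8, 9}  B6 = {2, 3, 5}  B7 = {4, 5, 9}  B8 = {2, 9, 10}
Tree: B1–B2, B1–B3, B2–B4, B4–B5, B4–B6, B4–B7, B2–B8

Each bag holds 3 vertices, so the decomposition has width 2, which upper-bounds the treewidth. For the lower bound, the 3 vertices {1, 7, 9} are pairwise adjacent, and any tree decomposition puts a clique entirely inside one bag — forcing width ≥ 2. Combining the bounds, tw(G) = 2.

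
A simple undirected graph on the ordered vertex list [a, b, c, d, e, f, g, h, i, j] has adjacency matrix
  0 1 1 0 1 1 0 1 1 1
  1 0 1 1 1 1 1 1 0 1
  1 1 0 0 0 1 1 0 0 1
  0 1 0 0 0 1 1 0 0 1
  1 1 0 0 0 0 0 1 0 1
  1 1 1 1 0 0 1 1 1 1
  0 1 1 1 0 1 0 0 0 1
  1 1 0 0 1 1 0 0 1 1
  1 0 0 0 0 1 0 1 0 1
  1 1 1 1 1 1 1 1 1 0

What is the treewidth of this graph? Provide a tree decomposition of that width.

Treewidth 4.
One such decomposition:
Bags: B1 = {b, c, f, g, j}  B2 = {a, b, c, f, j}  B3 = {a, b, f, h, j}  B4 = {a, f, h, i, j}  B5 = {a, b, e, h, j}  B6 = {b, d, f, g, j}
Tree: B1–B2, B2–B3, B3–B4, B3–B5, B1–B6

Each bag holds 5 vertices, so the decomposition has width 4, which upper-bounds the treewidth. For the lower bound, the 5 vertices {a, b, e, h, j} are pairwise adjacent, and any tree decomposition puts a clique entirely inside one bag — forcing width ≥ 4. The upper and lower bounds meet at 4, so that is the treewidth.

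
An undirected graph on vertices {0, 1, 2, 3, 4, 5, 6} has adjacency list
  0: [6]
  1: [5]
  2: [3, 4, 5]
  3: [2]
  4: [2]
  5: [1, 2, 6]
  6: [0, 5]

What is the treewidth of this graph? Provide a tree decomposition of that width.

Treewidth 1.
Bags: B1 = {2, 5}  B2 = {2, 4}  B3 = {2, 3}  B4 = {5, 6}  B5 = {0, 6}  B6 = {1, 5}
Tree: B1–B2, B1–B3, B1–B4, B4–B5, B4–B6

Each bag holds 2 vertices, so the decomposition has width 1, which upper-bounds the treewidth. G has an edge, so its treewidth is at least 1. Therefore the treewidth is 1.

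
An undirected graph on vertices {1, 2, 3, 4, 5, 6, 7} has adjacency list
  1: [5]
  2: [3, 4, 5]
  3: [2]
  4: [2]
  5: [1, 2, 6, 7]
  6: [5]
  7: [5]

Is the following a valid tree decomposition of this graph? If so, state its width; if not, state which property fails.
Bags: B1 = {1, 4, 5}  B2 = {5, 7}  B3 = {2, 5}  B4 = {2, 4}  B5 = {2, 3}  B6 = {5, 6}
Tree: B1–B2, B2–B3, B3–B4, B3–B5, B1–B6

A tree decomposition must satisfy three properties: every vertex lies in some bag; for every edge, both endpoints lie together in some bag; and for every vertex, the bags containing it form a connected subtree. Here bags containing vertex 4 are not connected in the tree, so the decomposition is invalid.

No — bags containing vertex 4 are not connected in the tree.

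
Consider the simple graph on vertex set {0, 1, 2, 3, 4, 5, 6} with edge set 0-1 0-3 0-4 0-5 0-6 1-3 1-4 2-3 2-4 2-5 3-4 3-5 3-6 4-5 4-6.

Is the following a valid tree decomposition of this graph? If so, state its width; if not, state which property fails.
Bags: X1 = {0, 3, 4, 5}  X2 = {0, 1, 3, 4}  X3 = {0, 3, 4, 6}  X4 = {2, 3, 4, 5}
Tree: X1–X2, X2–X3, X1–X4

Every vertex of G appears in some bag (union = {0, 1, 2, 3, 4, 5, 6}); every edge is covered by a bag; and for each vertex v the set of bags containing v is connected in the bag tree. The decomposition is therefore valid. The largest bag has 4 vertices, so the width is 3.

Yes; width 3.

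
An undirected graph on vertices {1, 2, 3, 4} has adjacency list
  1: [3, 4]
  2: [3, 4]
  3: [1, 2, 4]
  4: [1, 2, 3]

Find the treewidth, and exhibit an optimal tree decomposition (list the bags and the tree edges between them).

Every bag has size at most 3, so the width is 3 − 1 = 2 and tw(G) ≤ 2. For the lower bound, the 3 vertices {1, 3, 4} are pairwise adjacent, and any tree decomposition puts a clique entirely inside one bag — forcing width ≥ 2. The upper and lower bounds meet at 2, so that is the treewidth.

Treewidth 2.
One optimal decomposition is:
Bags: B1 = {2, 3, 4}  B2 = {1, 3, 4}
Tree: B1–B2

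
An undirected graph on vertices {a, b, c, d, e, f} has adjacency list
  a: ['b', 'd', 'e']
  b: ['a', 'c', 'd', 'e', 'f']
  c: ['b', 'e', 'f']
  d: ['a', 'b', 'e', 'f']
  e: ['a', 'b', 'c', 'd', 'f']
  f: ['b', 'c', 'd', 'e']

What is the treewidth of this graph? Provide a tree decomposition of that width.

The largest bag has 4 vertices, giving width 3; this decomposition certifies tw(G) ≤ 3. On the other hand G contains the 4-clique {b, d, e, f}. A clique must lie in a single bag of any decomposition, so no decomposition can have width below 3. Combining the bounds, tw(G) = 3.

Treewidth 3.
One such decomposition:
Bags: B1 = {b, d, e, f}  B2 = {a, b, d, e}  B3 = {b, c, e, f}
Tree: B1–B2, B1–B3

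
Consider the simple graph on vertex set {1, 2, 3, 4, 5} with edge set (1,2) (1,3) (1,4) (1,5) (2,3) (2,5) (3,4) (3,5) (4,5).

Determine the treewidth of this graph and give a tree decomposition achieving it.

The largest bag has 4 vertices, giving width 3; this decomposition certifies tw(G) ≤ 3. Conversely, {1, 2, 3, 5} is a clique of size 4, and the vertices of any clique must share a bag in every tree decomposition; so some bag has ≥ 4 vertices and tw(G) ≥ 3. Combining the bounds, tw(G) = 3.

Treewidth 3.
One such decomposition:
Bags: B1 = {1, 2, 3, 5}  B2 = {1, 3, 4, 5}
Tree: B1–B2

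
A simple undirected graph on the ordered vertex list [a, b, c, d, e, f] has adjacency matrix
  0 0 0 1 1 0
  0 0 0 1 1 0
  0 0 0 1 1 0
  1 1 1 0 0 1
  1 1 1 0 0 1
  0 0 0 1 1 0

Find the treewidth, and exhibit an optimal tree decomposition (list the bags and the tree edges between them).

Treewidth 2.
One optimal decomposition is:
Bags: B1 = {b, d, e}  B2 = {c, d, e}  B3 = {d, e, f}  B4 = {a, d, e}
Tree: B1–B2, B2–B3, B3–B4

Every bag has size at most 3, so the width is 3 − 1 = 2 and tw(G) ≤ 2. For the lower bound, G contains the cycle b–e–c–d–b, so G is not a forest; only forests have treewidth ≤ 1, hence tw(G) ≥ 2. The upper and lower bounds meet at 2, so that is the treewidth.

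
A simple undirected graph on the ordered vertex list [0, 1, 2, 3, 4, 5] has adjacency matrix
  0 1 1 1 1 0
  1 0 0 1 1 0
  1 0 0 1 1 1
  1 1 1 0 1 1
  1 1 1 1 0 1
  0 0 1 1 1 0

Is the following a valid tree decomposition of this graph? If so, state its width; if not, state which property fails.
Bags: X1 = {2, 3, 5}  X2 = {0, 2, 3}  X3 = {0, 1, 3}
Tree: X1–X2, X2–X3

A tree decomposition must satisfy three properties: every vertex lies in some bag; for every edge, both endpoints lie together in some bag; and for every vertex, the bags containing it form a connected subtree. Here vertex 4 appears in no bag, so the decomposition is invalid.

No — vertex 4 appears in no bag.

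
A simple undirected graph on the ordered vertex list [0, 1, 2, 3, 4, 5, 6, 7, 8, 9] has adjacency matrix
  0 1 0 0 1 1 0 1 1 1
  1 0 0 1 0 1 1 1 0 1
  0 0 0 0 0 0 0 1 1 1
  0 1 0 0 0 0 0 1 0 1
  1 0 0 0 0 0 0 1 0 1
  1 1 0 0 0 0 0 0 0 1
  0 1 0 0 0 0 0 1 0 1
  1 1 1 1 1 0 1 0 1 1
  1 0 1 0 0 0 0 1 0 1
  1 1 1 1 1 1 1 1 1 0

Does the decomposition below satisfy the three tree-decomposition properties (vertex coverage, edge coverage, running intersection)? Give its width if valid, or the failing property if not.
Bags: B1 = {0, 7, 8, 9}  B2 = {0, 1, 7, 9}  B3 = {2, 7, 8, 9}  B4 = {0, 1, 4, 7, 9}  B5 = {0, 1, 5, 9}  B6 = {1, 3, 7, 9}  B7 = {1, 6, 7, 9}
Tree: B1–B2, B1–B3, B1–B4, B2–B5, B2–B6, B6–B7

No — bags containing vertex 1 are not connected in the tree.

A tree decomposition must satisfy three properties: every vertex lies in some bag; for every edge, both endpoints lie together in some bag; and for every vertex, the bags containing it form a connected subtree. Here bags containing vertex 1 are not connected in the tree, so the decomposition is invalid.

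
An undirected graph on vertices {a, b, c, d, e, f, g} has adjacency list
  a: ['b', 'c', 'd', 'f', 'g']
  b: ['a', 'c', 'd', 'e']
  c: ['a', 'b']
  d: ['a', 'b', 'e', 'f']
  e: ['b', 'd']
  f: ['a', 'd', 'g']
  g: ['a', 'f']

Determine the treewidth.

2

A width-2 tree decomposition is:
Bags: B1 = {a, d, f}  B2 = {a, b, d}  B3 = {a, f, g}  B4 = {a, b, c}  B5 = {b, d, e}
Tree: B1–B2, B1–B3, B2–B4, B2–B5
Each bag holds 3 vertices, so the decomposition has width 2, which upper-bounds the treewidth. Conversely, {b, d, e} is a clique of size 3, and the vertices of any clique must share a bag in every tree decomposition; so some bag has ≥ 3 vertices and tw(G) ≥ 2. Hence tw(G) = 2 exactly.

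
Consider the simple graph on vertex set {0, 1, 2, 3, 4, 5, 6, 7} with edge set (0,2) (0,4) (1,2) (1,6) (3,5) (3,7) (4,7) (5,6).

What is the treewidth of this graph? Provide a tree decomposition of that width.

Every bag has size at most 3, so the width is 3 − 1 = 2 and tw(G) ≤ 2. For the lower bound, G contains the cycle 5–3–7–4–0–2–1–6–5, so G is not a forest; only forests have treewidth ≤ 1, hence tw(G) ≥ 2. The upper and lower bounds meet at 2, so that is the treewidth.

Treewidth 2.
Bags: B1 = {3, 5, 7}  B2 = {4, 5, 7}  B3 = {0, 4, 5}  B4 = {0, 2, 5}  B5 = {1, 2, 5}  B6 = {1, 5, 6}
Tree: B1–B2, B2–B3, B3–B4, B4–B5, B5–B6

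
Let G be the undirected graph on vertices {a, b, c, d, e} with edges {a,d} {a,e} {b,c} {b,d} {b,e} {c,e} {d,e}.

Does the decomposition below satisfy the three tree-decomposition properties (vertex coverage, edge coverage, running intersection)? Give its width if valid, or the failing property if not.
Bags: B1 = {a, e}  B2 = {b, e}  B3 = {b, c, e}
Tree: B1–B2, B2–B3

A tree decomposition must satisfy three properties: every vertex lies in some bag; for every edge, both endpoints lie together in some bag; and for every vertex, the bags containing it form a connected subtree. Here vertex d appears in no bag, so the decomposition is invalid.

No — vertex d appears in no bag.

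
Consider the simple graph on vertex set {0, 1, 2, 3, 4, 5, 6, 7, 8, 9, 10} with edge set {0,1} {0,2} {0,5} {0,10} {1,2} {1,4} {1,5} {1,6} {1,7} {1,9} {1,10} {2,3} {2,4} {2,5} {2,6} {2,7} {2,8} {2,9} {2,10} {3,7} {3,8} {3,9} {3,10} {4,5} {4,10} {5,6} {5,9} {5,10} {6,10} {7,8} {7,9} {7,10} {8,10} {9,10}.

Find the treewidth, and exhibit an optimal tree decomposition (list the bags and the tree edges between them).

The largest bag has 5 vertices, giving width 4; this decomposition certifies tw(G) ≤ 4. On the other hand G contains the 5-clique {2, 3, 7, 8, 10}. A clique must lie in a single bag of any decomposition, so no decomposition can have width below 4. Therefore the treewidth is 4.

Treewidth 4.
One such decomposition:
Bags: B1 = {1, 2, 7, 9, 10}  B2 = {1, 2, 5, 9, 10}  B3 = {1, 2, 4, 5, 10}  B4 = {2, 3, 7, 9, 10}  B5 = {1, 2, 5, 6, 10}  B6 = {2, 3, 7, 8, 10}  B7 = {0, 1, 2, 5, 10}
Tree: B1–B2, B2–B3, B1–B4, B3–B5, B4–B6, B5–B7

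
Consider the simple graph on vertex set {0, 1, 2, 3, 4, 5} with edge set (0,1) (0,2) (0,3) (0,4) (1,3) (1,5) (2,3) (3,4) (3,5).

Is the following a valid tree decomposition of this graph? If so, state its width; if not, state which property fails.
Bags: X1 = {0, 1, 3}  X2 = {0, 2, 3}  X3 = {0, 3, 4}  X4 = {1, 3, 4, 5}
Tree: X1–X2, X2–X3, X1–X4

A tree decomposition must satisfy three properties: every vertex lies in some bag; for every edge, both endpoints lie together in some bag; and for every vertex, the bags containing it form a connected subtree. Here bags containing vertex 4 are not connected in the tree, so the decomposition is invalid.

No — bags containing vertex 4 are not connected in the tree.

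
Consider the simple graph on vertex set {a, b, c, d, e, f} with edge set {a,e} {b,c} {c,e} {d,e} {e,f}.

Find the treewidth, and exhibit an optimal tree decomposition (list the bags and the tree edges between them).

Treewidth 1.
One such decomposition:
Bags: B1 = {b, c}  B2 = {c, e}  B3 = {a, e}  B4 = {e, f}  B5 = {d, e}
Tree: B1–B2, B2–B3, B2–B4, B4–B5

Every bag has size at most 2, so the width is 2 − 1 = 1 and tw(G) ≤ 1. Any graph with an edge has treewidth ≥ 1, and G has the edge b–c. Hence tw(G) = 1 exactly.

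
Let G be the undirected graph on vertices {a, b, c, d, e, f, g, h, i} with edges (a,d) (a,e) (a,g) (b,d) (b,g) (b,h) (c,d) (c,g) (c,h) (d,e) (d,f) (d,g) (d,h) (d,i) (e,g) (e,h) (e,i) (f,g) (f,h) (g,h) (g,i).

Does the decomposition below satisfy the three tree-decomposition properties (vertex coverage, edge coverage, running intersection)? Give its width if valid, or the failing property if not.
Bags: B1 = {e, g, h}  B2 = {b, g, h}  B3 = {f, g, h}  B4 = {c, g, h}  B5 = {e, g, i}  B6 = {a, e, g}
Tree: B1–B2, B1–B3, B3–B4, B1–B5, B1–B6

A tree decomposition must satisfy three properties: every vertex lies in some bag; for every edge, both endpoints lie together in some bag; and for every vertex, the bags containing it form a connected subtree. Here vertex d appears in no bag, so the decomposition is invalid.

No — vertex d appears in no bag.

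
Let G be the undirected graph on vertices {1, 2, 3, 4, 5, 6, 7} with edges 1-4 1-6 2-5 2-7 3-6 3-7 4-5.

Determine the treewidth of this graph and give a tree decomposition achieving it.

Treewidth 2.
One optimal decomposition is:
Bags: B1 = {1, 4, 6}  B2 = {4, 5, 6}  B3 = {2, 5, 6}  B4 = {2, 6, 7}  B5 = {3, 6, 7}
Tree: B1–B2, B2–B3, B3–B4, B4–B5

The largest bag has 3 vertices, giving width 2; this decomposition certifies tw(G) ≤ 2. The edges 6–1–4–5–2–7–3–6 form a cycle, so G is not a tree and its treewidth is at least 2. The upper and lower bounds meet at 2, so that is the treewidth.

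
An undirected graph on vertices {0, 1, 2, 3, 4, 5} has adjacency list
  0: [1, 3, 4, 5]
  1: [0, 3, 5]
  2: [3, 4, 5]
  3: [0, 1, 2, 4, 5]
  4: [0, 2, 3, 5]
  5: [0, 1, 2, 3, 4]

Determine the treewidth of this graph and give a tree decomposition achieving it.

Each bag holds 4 vertices, so the decomposition has width 3, which upper-bounds the treewidth. Conversely, {0, 1, 3, 5} is a clique of size 4, and the vertices of any clique must share a bag in every tree decomposition; so some bag has ≥ 4 vertices and tw(G) ≥ 3. Hence tw(G) = 3 exactly.

Treewidth 3.
One optimal decomposition is:
Bags: B1 = {0, 1, 3, 5}  B2 = {0, 3, 4, 5}  B3 = {2, 3, 4, 5}
Tree: B1–B2, B2–B3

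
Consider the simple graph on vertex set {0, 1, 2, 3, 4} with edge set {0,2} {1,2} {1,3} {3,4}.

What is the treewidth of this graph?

1

A width-1 tree decomposition is:
Bags: B1 = {3, 4}  B2 = {1, 3}  B3 = {1, 2}  B4 = {0, 2}
Tree: B1–B2, B2–B3, B3–B4
Every bag has size at most 2, so the width is 2 − 1 = 1 and tw(G) ≤ 1. Any graph with an edge has treewidth ≥ 1, and G has the edge 4–3. Hence tw(G) = 1 exactly.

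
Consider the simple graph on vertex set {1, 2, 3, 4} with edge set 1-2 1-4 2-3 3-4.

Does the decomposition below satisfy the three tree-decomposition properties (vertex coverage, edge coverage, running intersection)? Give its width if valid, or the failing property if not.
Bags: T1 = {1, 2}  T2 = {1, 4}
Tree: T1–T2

No — vertex 3 appears in no bag.

A tree decomposition must satisfy three properties: every vertex lies in some bag; for every edge, both endpoints lie together in some bag; and for every vertex, the bags containing it form a connected subtree. Here vertex 3 appears in no bag, so the decomposition is invalid.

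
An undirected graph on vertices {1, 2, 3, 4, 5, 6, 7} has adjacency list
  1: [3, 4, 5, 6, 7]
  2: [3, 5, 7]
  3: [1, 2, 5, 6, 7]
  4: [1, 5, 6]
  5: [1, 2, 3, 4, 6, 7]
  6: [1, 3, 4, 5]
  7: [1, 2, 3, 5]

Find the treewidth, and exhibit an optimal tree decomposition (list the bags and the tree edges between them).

Treewidth 3.
One optimal decomposition is:
Bags: B1 = {1, 4, 5, 6}  B2 = {1, 3, 5, 6}  B3 = {1, 3, 5, 7}  B4 = {2, 3, 5, 7}
Tree: B1–B2, B2–B3, B3–B4

Every bag has size at most 4, so the width is 4 − 1 = 3 and tw(G) ≤ 3. On the other hand G contains the 4-clique {1, 3, 5, 6}. A clique must lie in a single bag of any decomposition, so no decomposition can have width below 3. Combining the bounds, tw(G) = 3.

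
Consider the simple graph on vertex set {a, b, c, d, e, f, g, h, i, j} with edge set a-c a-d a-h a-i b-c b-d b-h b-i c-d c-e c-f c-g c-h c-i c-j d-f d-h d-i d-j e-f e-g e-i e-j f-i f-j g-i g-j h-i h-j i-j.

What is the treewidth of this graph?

4

A width-4 tree decomposition is:
Bags: B1 = {c, d, f, i, j}  B2 = {c, d, h, i, j}  B3 = {c, e, f, i, j}  B4 = {b, c, d, h, i}  B5 = {a, c, d, h, i}  B6 = {c, e, g, i, j}
Tree: B1–B2, B1–B3, B2–B4, B4–B5, B3–B6
Each bag holds 5 vertices, so the decomposition has width 4, which upper-bounds the treewidth. For the lower bound, the 5 vertices {c, d, h, i, j} are pairwise adjacent, and any tree decomposition puts a clique entirely inside one bag — forcing width ≥ 4. Hence tw(G) = 4 exactly.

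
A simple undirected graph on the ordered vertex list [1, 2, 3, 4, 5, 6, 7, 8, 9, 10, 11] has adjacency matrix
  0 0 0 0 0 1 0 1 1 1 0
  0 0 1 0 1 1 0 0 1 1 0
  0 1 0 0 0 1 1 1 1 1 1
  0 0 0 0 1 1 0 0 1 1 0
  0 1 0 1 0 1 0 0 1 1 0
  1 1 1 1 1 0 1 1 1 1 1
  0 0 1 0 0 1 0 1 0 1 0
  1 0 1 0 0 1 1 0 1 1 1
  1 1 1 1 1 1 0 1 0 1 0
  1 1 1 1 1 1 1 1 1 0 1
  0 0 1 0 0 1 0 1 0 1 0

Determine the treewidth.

4

A width-4 tree decomposition is:
Bags: B1 = {3, 6, 7, 8, 10}  B2 = {3, 6, 8, 10, 11}  B3 = {3, 6, 8, 9, 10}  B4 = {2, 3, 6, 9, 10}  B5 = {1, 6, 8, 9, 10}  B6 = {2, 5, 6, 9, 10}  B7 = {4, 5, 6, 9, 10}
Tree: B1–B2, B1–B3, B3–B4, B3–B5, B4–B6, B6–B7
Each bag holds 5 vertices, so the decomposition has width 4, which upper-bounds the treewidth. On the other hand G contains the 5-clique {1, 6, 8, 9, 10}. A clique must lie in a single bag of any decomposition, so no decomposition can have width below 4. Combining the bounds, tw(G) = 4.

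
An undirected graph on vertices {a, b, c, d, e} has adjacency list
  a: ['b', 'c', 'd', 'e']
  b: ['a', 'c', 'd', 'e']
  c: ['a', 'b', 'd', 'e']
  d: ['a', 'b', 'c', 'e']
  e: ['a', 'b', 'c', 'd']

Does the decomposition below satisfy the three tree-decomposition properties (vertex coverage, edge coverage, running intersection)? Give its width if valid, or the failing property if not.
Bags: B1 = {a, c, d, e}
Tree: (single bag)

No — vertex b appears in no bag.

A tree decomposition must satisfy three properties: every vertex lies in some bag; for every edge, both endpoints lie together in some bag; and for every vertex, the bags containing it form a connected subtree. Here vertex b appears in no bag, so the decomposition is invalid.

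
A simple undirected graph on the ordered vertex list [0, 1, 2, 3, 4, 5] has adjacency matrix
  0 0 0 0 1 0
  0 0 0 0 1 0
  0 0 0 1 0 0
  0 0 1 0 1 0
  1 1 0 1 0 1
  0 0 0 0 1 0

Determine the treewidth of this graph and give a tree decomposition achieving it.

Every bag has size at most 2, so the width is 2 − 1 = 1 and tw(G) ≤ 1. G has an edge, so its treewidth is at least 1. Therefore the treewidth is 1.

Treewidth 1.
One such decomposition:
Bags: B1 = {3, 4}  B2 = {0, 4}  B3 = {2, 3}  B4 = {4, 5}  B5 = {1, 4}
Tree: B1–B2, B1–B3, B1–B4, B2–B5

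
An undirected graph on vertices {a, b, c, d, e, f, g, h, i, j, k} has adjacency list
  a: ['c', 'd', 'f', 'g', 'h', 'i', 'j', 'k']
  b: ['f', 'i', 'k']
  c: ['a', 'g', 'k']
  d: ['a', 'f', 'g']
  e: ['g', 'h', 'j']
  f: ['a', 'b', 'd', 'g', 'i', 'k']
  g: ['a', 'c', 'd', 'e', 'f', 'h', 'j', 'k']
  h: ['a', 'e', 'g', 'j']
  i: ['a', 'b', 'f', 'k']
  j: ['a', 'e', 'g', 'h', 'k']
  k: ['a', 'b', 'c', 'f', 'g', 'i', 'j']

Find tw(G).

A width-3 tree decomposition is:
Bags: B1 = {a, g, j, k}  B2 = {a, c, g, k}  B3 = {a, g, h, j}  B4 = {a, f, g, k}  B5 = {a, f, i, k}  B6 = {a, d, f, g}  B7 = {b, f, i, k}  B8 = {e, g, h, j}
Tree: B1–B2, B1–B3, B2–B4, B4–B5, B4–B6, B5–B7, B3–B8
The largest bag has 4 vertices, giving width 3; this decomposition certifies tw(G) ≤ 3. Conversely, {e, g, h, j} is a clique of size 4, and the vertices of any clique must share a bag in every tree decomposition; so some bag has ≥ 4 vertices and tw(G) ≥ 3. Hence tw(G) = 3 exactly.

3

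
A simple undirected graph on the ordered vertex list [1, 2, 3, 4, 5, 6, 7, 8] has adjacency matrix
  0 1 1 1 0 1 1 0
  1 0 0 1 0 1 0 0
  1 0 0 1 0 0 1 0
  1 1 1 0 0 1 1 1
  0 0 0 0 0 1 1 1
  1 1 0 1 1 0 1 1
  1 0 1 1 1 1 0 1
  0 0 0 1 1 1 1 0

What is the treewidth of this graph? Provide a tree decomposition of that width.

The largest bag has 4 vertices, giving width 3; this decomposition certifies tw(G) ≤ 3. Conversely, {4, 6, 7, 8} is a clique of size 4, and the vertices of any clique must share a bag in every tree decomposition; so some bag has ≥ 4 vertices and tw(G) ≥ 3. The upper and lower bounds meet at 3, so that is the treewidth.

Treewidth 3.
Bags: B1 = {4, 6, 7, 8}  B2 = {1, 4, 6, 7}  B3 = {1, 3, 4, 7}  B4 = {5, 6, 7, 8}  B5 = {1, 2, 4, 6}
Tree: B1–B2, B2–B3, B1–B4, B2–B5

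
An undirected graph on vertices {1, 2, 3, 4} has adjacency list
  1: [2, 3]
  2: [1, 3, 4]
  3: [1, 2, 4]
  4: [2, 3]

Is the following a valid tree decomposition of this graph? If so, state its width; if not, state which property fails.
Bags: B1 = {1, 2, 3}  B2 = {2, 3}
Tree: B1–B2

A tree decomposition must satisfy three properties: every vertex lies in some bag; for every edge, both endpoints lie together in some bag; and for every vertex, the bags containing it form a connected subtree. Here vertex 4 appears in no bag, so the decomposition is invalid.

No — vertex 4 appears in no bag.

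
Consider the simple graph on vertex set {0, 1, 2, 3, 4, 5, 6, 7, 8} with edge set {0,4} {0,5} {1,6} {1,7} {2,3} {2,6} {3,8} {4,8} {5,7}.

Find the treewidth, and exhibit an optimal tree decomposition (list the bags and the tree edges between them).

Each bag holds 3 vertices, so the decomposition has width 2, which upper-bounds the treewidth. The edges 4–8–3–2–6–1–7–5–0–4 form a cycle, so G is not a tree and its treewidth is at least 2. Therefore the treewidth is 2.

Treewidth 2.
One such decomposition:
Bags: B1 = {3, 4, 8}  B2 = {2, 3, 4}  B3 = {2, 4, 6}  B4 = {1, 4, 6}  B5 = {1, 4, 7}  B6 = {4, 5, 7}  B7 = {0, 4, 5}
Tree: B1–B2, B2–B3, B3–B4, B4–B5, B5–B6, B6–B7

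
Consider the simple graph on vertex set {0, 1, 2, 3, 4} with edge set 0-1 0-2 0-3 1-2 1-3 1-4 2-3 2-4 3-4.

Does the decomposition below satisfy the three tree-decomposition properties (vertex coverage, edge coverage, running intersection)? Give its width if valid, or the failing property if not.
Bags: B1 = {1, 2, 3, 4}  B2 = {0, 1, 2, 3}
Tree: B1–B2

Yes; width 3.

Checking the three conditions: (i) the bags cover all of {0, 1, 2, 3, 4}; (ii) for each edge, some bag contains both endpoints; (iii) the bags containing any fixed vertex form a subtree. All hold, so the decomposition is valid with width 4 − 1 = 3.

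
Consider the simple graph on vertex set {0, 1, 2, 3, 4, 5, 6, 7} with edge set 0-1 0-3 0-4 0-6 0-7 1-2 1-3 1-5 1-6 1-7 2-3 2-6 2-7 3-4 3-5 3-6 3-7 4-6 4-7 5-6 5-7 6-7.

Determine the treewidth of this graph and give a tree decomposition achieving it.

Every bag has size at most 5, so the width is 5 − 1 = 4 and tw(G) ≤ 4. For the lower bound, the 5 vertices {0, 1, 3, 6, 7} are pairwise adjacent, and any tree decomposition puts a clique entirely inside one bag — forcing width ≥ 4. The upper and lower bounds meet at 4, so that is the treewidth.

Treewidth 4.
One such decomposition:
Bags: B1 = {0, 3, 4, 6, 7}  B2 = {0, 1, 3, 6, 7}  B3 = {1, 2, 3, 6, 7}  B4 = {1, 3, 5, 6, 7}
Tree: B1–B2, B2–B3, B3–B4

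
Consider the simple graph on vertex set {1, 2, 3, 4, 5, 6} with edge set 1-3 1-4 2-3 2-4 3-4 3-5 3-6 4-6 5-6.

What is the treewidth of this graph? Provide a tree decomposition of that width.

Every bag has size at most 3, so the width is 3 − 1 = 2 and tw(G) ≤ 2. Conversely, {1, 3, 4} is a clique of size 3, and the vertices of any clique must share a bag in every tree decomposition; so some bag has ≥ 3 vertices and tw(G) ≥ 2. The upper and lower bounds meet at 2, so that is the treewidth.

Treewidth 2.
One such decomposition:
Bags: B1 = {3, 4, 6}  B2 = {3, 5, 6}  B3 = {2, 3, 4}  B4 = {1, 3, 4}
Tree: B1–B2, B1–B3, B1–B4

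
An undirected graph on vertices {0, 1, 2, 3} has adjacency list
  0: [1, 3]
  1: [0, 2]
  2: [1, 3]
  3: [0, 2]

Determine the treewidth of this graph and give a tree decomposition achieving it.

Treewidth 2.
One optimal decomposition is:
Bags: B1 = {0, 2, 3}  B2 = {0, 1, 2}
Tree: B1–B2

Each bag holds 3 vertices, so the decomposition has width 2, which upper-bounds the treewidth. The edges 2–3–0–1–2 form a cycle, so G is not a tree and its treewidth is at least 2. Hence tw(G) = 2 exactly.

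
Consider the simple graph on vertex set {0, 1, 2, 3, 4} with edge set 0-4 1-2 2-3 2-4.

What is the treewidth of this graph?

A width-1 tree decomposition is:
Bags: B1 = {1, 2}  B2 = {2, 3}  B3 = {2, 4}  B4 = {0, 4}
Tree: B1–B2, B2–B3, B3–B4
The largest bag has 2 vertices, giving width 1; this decomposition certifies tw(G) ≤ 1. Any graph with an edge has treewidth ≥ 1, and G has the edge 2–1. The upper and lower bounds meet at 1, so that is the treewidth.

1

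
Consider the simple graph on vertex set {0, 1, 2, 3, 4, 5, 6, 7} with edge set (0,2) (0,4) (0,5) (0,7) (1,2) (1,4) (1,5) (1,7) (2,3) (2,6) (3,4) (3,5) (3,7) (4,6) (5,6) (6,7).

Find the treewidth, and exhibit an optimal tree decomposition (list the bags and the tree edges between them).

The largest bag has 5 vertices, giving width 4; this decomposition certifies tw(G) ≤ 4. For the lower bound: the 5 vertex sets {0,5}, {1,4}, {6,7}, {2}, {3} are disjoint, each induces a connected subgraph, and every pair is joined by at least one edge of G. Contracting each set to a single vertex therefore yields K_{5} as a minor, and since treewidth is minor-monotone, tw(G) ≥ tw(K_{5}) = 4. The upper and lower bounds meet at 4, so that is the treewidth.

Treewidth 4.
Bags: B1 = {0, 2, 4, 5, 7}  B2 = {1, 2, 4, 5, 7}  B3 = {2, 4, 5, 6, 7}  B4 = {2, 3, 4, 5, 7}
Tree: B1–B2, B2–B3, B3–B4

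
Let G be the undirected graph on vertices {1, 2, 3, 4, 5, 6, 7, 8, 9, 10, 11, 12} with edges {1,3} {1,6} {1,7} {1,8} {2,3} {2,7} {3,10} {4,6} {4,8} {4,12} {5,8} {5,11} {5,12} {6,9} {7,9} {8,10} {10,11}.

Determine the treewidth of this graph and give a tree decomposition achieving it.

Each bag holds 4 vertices, so the decomposition has width 3, which upper-bounds the treewidth. For the lower bound: the 4 vertex sets {2,7,9}, {3}, {1}, {4,6,8,10} are disjoint, each induces a connected subgraph, and every pair is joined by at least one edge of G. Contracting each set to a single vertex therefore yields K_{4} as a minor, and since treewidth is minor-monotone, tw(G) ≥ tw(K_{4}) = 3. Hence tw(G) = 3 exactly.

Treewidth 3.
One such decomposition:
Bags: B1 = {2, 3, 7, 9}  B2 = {1, 3, 7, 9}  B3 = {1, 3, 6, 9}  B4 = {1, 3, 6, 10}  B5 = {1, 6, 8, 10}  B6 = {4, 6, 8, 10}  B7 = {4, 8, 10, 11}  B8 = {4, 5, 8, 11}  B9 = {4, 5, 11, 12}
Tree: B1–B2, B2–B3, B3–B4, B4–B5, B5–B6, B6–B7, B7–B8, B8–B9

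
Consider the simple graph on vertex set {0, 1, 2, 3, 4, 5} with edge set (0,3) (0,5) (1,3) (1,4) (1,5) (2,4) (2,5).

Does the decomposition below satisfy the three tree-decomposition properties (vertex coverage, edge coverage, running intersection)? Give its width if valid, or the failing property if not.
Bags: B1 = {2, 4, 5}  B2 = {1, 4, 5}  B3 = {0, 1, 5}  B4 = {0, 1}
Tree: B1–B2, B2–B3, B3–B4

No — vertex 3 appears in no bag.

A tree decomposition must satisfy three properties: every vertex lies in some bag; for every edge, both endpoints lie together in some bag; and for every vertex, the bags containing it form a connected subtree. Here vertex 3 appears in no bag, so the decomposition is invalid.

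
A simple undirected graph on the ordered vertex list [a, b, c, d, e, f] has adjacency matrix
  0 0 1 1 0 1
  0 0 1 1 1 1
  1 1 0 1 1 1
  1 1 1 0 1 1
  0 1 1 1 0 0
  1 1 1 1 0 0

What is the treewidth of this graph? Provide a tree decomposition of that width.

Treewidth 3.
One such decomposition:
Bags: B1 = {a, c, d, f}  B2 = {b, c, d, f}  B3 = {b, c, d, e}
Tree: B1–B2, B2–B3

The largest bag has 4 vertices, giving width 3; this decomposition certifies tw(G) ≤ 3. Conversely, {b, c, d, e} is a clique of size 4, and the vertices of any clique must share a bag in every tree decomposition; so some bag has ≥ 4 vertices and tw(G) ≥ 3. The upper and lower bounds meet at 3, so that is the treewidth.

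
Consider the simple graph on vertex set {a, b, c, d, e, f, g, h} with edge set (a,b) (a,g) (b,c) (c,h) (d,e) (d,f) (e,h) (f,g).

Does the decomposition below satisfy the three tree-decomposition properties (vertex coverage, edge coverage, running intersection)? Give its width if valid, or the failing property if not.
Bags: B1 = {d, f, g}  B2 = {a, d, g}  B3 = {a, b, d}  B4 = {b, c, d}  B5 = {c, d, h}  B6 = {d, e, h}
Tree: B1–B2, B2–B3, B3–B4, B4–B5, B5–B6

Checking the three conditions: (i) the bags cover all of {a, b, c, d, e, f, g, h}; (ii) for each edge, some bag contains both endpoints; (iii) the bags containing any fixed vertex form a subtree. All hold, so the decomposition is valid with width 3 − 1 = 2.

Yes; width 2.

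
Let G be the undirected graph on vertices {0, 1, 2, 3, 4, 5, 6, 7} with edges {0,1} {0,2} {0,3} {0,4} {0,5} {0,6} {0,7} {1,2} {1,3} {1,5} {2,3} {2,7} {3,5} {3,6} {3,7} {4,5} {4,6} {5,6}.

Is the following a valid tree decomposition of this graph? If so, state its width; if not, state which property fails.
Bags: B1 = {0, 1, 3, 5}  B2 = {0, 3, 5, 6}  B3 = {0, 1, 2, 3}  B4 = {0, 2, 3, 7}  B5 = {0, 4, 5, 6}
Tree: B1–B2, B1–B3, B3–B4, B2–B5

Vertex coverage: the bags together contain {0, 1, 2, 3, 4, 5, 6, 7}, the full vertex set. Edge coverage: each edge of G has both endpoints in at least one bag. Running intersection: for every vertex, the bags containing it form a connected subtree. All three properties hold, so this is a valid tree decomposition of width max|bag| − 1 = 3, and hence tw(G) ≤ 3.

Yes; width 3.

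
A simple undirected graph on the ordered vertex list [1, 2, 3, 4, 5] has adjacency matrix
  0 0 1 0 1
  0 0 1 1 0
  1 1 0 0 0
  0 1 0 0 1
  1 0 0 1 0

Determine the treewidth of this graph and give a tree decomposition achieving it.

Each bag holds 3 vertices, so the decomposition has width 2, which upper-bounds the treewidth. For the lower bound, G contains the cycle 4–5–1–3–2–4, so G is not a forest; only forests have treewidth ≤ 1, hence tw(G) ≥ 2. Combining the bounds, tw(G) = 2.

Treewidth 2.
Bags: B1 = {1, 4, 5}  B2 = {1, 3, 4}  B3 = {2, 3, 4}
Tree: B1–B2, B2–B3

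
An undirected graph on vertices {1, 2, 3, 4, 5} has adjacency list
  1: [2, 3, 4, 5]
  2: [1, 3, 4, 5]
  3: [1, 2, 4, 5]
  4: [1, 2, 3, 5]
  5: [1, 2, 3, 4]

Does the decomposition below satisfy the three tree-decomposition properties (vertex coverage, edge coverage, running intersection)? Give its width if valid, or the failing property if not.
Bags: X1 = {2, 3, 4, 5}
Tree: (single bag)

A tree decomposition must satisfy three properties: every vertex lies in some bag; for every edge, both endpoints lie together in some bag; and for every vertex, the bags containing it form a connected subtree. Here vertex 1 appears in no bag, so the decomposition is invalid.

No — vertex 1 appears in no bag.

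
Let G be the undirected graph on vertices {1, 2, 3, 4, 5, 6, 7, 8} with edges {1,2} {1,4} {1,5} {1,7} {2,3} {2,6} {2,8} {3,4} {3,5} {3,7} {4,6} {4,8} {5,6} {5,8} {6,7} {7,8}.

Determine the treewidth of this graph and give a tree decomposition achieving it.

Treewidth 4.
One such decomposition:
Bags: B1 = {1, 3, 6, 7, 8}  B2 = {1, 3, 4, 6, 8}  B3 = {1, 3, 5, 6, 8}  B4 = {1, 2, 3, 6, 8}
Tree: B1–B2, B2–B3, B3–B4

Each bag holds 5 vertices, so the decomposition has width 4, which upper-bounds the treewidth. For the lower bound: the 5 vertex sets {6,7}, {3,4}, {1,5}, {8}, {2} are disjoint, each induces a connected subgraph, and every pair is joined by at least one edge of G. Contracting each set to a single vertex therefore yields K_{5} as a minor, and since treewidth is minor-monotone, tw(G) ≥ tw(K_{5}) = 4. Hence tw(G) = 4 exactly.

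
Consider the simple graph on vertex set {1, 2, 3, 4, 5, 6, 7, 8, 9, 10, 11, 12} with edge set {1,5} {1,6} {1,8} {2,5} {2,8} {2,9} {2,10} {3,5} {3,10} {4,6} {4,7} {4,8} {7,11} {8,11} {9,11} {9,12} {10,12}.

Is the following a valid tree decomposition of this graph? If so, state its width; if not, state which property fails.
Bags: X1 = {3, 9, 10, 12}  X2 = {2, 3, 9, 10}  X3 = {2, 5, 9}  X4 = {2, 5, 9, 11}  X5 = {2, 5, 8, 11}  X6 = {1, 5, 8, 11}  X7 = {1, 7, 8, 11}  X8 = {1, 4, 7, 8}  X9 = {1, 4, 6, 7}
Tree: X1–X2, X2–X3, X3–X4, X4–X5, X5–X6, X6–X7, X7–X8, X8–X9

A tree decomposition must satisfy three properties: every vertex lies in some bag; for every edge, both endpoints lie together in some bag; and for every vertex, the bags containing it form a connected subtree. Here edge (3,5) lies in no bag, so the decomposition is invalid.

No — edge (3,5) lies in no bag.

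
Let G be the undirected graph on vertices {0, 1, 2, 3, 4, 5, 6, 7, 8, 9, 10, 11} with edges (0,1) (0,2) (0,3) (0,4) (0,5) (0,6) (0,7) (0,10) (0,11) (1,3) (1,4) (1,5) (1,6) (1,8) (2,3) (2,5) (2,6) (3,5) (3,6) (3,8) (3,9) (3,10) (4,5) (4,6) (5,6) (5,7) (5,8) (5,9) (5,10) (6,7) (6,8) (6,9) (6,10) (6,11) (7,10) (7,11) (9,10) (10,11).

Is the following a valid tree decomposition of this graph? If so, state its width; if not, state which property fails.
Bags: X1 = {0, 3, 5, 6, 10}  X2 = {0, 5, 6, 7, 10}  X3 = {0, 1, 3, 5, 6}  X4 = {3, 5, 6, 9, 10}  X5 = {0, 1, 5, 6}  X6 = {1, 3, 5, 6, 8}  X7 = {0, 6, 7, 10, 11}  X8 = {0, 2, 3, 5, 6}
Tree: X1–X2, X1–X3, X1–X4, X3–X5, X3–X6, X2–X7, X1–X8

No — vertex 4 appears in no bag.

A tree decomposition must satisfy three properties: every vertex lies in some bag; for every edge, both endpoints lie together in some bag; and for every vertex, the bags containing it form a connected subtree. Here vertex 4 appears in no bag, so the decomposition is invalid.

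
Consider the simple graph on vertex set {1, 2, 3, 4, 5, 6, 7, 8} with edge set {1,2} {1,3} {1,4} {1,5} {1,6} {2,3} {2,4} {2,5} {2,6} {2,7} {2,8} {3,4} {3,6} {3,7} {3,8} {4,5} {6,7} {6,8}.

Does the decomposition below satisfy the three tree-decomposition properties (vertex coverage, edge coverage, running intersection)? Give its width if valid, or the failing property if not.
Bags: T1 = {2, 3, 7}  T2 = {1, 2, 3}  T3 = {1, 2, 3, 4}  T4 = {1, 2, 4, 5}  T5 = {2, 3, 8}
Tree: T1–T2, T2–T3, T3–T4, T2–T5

No — vertex 6 appears in no bag.

A tree decomposition must satisfy three properties: every vertex lies in some bag; for every edge, both endpoints lie together in some bag; and for every vertex, the bags containing it form a connected subtree. Here vertex 6 appears in no bag, so the decomposition is invalid.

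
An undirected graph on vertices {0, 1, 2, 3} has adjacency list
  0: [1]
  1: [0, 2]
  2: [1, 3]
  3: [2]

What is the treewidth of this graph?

A width-1 tree decomposition is:
Bags: B1 = {2, 3}  B2 = {1, 2}  B3 = {0, 1}
Tree: B1–B2, B2–B3
The largest bag has 2 vertices, giving width 1; this decomposition certifies tw(G) ≤ 1. Since G has at least one edge (e.g. 3–2), it is not an edgeless graph, so tw(G) ≥ 1. Therefore the treewidth is 1.

1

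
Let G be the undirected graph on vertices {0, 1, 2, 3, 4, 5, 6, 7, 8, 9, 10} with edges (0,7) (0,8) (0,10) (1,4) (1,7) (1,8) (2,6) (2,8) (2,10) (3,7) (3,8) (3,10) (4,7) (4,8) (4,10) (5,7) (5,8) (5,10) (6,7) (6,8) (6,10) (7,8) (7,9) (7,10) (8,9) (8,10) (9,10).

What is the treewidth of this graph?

A width-3 tree decomposition is:
Bags: B1 = {7, 8, 9, 10}  B2 = {5, 7, 8, 10}  B3 = {4, 7, 8, 10}  B4 = {6, 7, 8, 10}  B5 = {0, 7, 8, 10}  B6 = {2, 6, 8, 10}  B7 = {3, 7, 8, 10}  B8 = {1, 4, 7, 8}
Tree: B1–B2, B1–B3, B1–B4, B1–B5, B4–B6, B5–B7, B3–B8
The largest bag has 4 vertices, giving width 3; this decomposition certifies tw(G) ≤ 3. On the other hand G contains the 4-clique {2, 6, 8, 10}. A clique must lie in a single bag of any decomposition, so no decomposition can have width below 3. Hence tw(G) = 3 exactly.

3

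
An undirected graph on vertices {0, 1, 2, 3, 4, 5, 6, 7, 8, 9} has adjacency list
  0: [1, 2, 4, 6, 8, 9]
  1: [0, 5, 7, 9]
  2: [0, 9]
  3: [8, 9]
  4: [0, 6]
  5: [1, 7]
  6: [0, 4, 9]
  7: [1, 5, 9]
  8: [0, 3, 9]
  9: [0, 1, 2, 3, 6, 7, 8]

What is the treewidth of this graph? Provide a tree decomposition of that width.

Treewidth 2.
Bags: B1 = {0, 6, 9}  B2 = {0, 8, 9}  B3 = {0, 1, 9}  B4 = {3, 8, 9}  B5 = {0, 2, 9}  B6 = {0, 4, 6}  B7 = {1, 7, 9}  B8 = {1, 5, 7}
Tree: B1–B2, B2–B3, B2–B4, B1–B5, B1–B6, B3–B7, B7–B8

Every bag has size at most 3, so the width is 3 − 1 = 2 and tw(G) ≤ 2. Conversely, {0, 8, 9} is a clique of size 3, and the vertices of any clique must share a bag in every tree decomposition; so some bag has ≥ 3 vertices and tw(G) ≥ 2. Hence tw(G) = 2 exactly.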